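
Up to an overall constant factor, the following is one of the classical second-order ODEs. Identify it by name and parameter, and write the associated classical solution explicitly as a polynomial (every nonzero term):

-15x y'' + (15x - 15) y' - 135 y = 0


All three coefficients share the factor -15; dividing through by -15 gives  x y'' + (1 - x) y' + 9 y = 0.
This matches the Laguerre equation x y'' + (1 - x) y' + n y = 0 with n = 9; the polynomial solution is L_9(x).
With y = sum_k a_k x^k, matching x^k gives (k+1)k a_{k+1} + (k+1) a_{k+1} - k a_k + n a_k = 0, i.e. (k+1)^2 a_{k+1} = (k - n) a_k = (k - 9) a_k. The right side vanishes at k = 9, so the series terminates at degree 9.
Standard normalization L_n(0) = 1 gives a_0 = 1. Work upward with a_{k+1} = (k - 9) a_k / (k+1)^2:
  a_1 = (0 - 9)(1) / 1^2 = -9/1 = -9
  a_2 = (1 - 9)(-9) / 2^2 = 72/4 = 18
  a_3 = (2 - 9)(18) / 3^2 = -126/9 = -14
  a_4 = (3 - 9)(-14) / 4^2 = 84/16 = 21/4
  a_5 = (4 - 9)(21/4) / 5^2 = (-105/4)/25 = -21/20
  a_6 = (5 - 9)(-21/20) / 6^2 = (21/5)/36 = 7/60
  a_7 = (6 - 9)(7/60) / 7^2 = (-7/20)/49 = -1/140
  a_8 = (7 - 9)(-1/140) / 8^2 = (1/70)/64 = 1/4480
  a_9 = (8 - 9)(1/4480) / 9^2 = (-1/4480)/81 = -1/362880
Hence L_9(x) = -x^9/362880 + x^8/4480 - x^7/140 + 7 x^6/60 - 21 x^5/20 + 21 x^4/4 - 14 x^3 + 18 x^2 - 9 x + 1.

L_9(x); series = -x^9/362880 + x^8/4480 - x^7/140 + 7 x^6/60 - 21 x^5/20 + 21 x^4/4 - 14 x^3 + 18 x^2 - 9 x + 1


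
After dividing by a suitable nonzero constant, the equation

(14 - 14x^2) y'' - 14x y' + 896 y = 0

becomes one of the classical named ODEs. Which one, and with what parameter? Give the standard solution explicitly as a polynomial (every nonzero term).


All three coefficients share the factor 14; dividing through by 14 gives  (1 - x^2) y'' - x y' + 64 y = 0.
This matches the Chebyshev equation (1 - x^2) y'' - x y' + n^2 y = 0 (note the -x y' term, not -2x y') with n^2 = 64, so n = 8; the polynomial solution is T_8(x).
With y = sum_k a_k x^k, matching x^k gives (k+2)(k+1) a_{k+2} = (k^2 - n^2) a_k = (k - 8)(k + 8) a_k. The right side vanishes at k = 8, so the series with the parity of 8 terminates at degree 8.
Standard normalization: leading coefficient of T_n is 2^(n-1), so a_8 = 2^7 = 128. Work downward with a_k = (k+1)(k+2) a_{k+2} / ((k - 8)(k + 8)):
  a_6 = (7)(8)(128) / ((6 - 8)(6 + 8)) = 7168/(-28) = -256
  a_4 = (5)(6)(-256) / ((4 - 8)(4 + 8)) = -7680/(-48) = 160
  a_2 = (3)(4)(160) / ((2 - 8)(2 + 8)) = 1920/(-60) = -32
  a_0 = (1)(2)(-32) / ((0 - 8)(0 + 8)) = -64/(-64) = 1
Hence T_8(x) = 128 x^8 - 256 x^6 + 160 x^4 - 32 x^2 + 1.

T_8(x); series = 128 x^8 - 256 x^6 + 160 x^4 - 32 x^2 + 1


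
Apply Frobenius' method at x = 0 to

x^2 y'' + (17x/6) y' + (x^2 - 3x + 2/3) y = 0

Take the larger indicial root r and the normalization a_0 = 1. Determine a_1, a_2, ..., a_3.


Write in Frobenius form y'' + (p(x)/x) y' + (q(x)/x^2) y = 0:
  p(x) = 17/6,  q(x) = x^2 - 3x + 2/3.
Indicial equation: r(r-1) + (17/6) r + (2/3) = 0 -> roots r_1 = -1/2, r_2 = -4/3.
Take r = r_1 = -1/2. Let y(x) = x^r sum_{n>=0} a_n x^n with a_0 = 1.
Substitute y = x^r sum a_n x^n and match x^{r+n}. The recurrence is
  D(n) a_n - 3 a_{n-1} + 1 a_{n-2} = 0,  where D(n) = (r+n)(r+n-1) + (17/6)(r+n) + (2/3).
  a_n = [3 a_{n-1} - 1 a_{n-2}] / D(n).
Since the indicial polynomial factors as (r - r_1)(r - r_2), D(n) = (r_1 + n - r_1)(r_1 + n - r_2) = n(n + 5/6).
Evaluating step by step (a_0 = 1):
  n = 1: D(1) = 1(1 + 5/6) = 11/6; numerator = 3(1) = 3; a_1 = (3)/(11/6) = 18/11
  n = 2: D(2) = 2(2 + 5/6) = 17/3; numerator = 3(18/11) - 1(1) = 43/11; a_2 = (43/11)/(17/3) = 129/187
  n = 3: D(3) = 3(3 + 5/6) = 23/2; numerator = 3(129/187) - 1(18/11) = 81/187; a_3 = (81/187)/(23/2) = 162/4301

r = -1/2; a_0 = 1; a_1 = 18/11; a_2 = 129/187; a_3 = 162/4301


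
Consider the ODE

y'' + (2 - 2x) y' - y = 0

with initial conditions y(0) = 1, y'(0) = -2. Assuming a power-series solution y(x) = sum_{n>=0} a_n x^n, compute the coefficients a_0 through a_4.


Ansatz: y(x) = sum_{n>=0} a_n x^n, so y'(x) = sum_{n>=1} n a_n x^(n-1) and y''(x) = sum_{n>=2} n(n-1) a_n x^(n-2).
Substitute into P(x) y'' + Q(x) y' + R(x) y = 0 with P(x) = 1, Q(x) = 2 - 2x, R(x) = -1, and match powers of x.
Initial conditions: a_0 = 1, a_1 = -2.
Setting the coefficient of each power of x to zero and solving order by order (substituting the coefficients already found):
  x^0: 2 a_2 + 2 a_1 - a_0 = 0  ->  2 a_2 = -2 a_1 + a_0 = 5  ->  a_2 = 5/2
  x^1: 6 a_3 + 4 a_2 - 3 a_1 = 0  ->  6 a_3 = -4 a_2 + 3 a_1 = -16  ->  a_3 = -8/3
  x^2: 12 a_4 + 6 a_3 - 5 a_2 = 0  ->  12 a_4 = -6 a_3 + 5 a_2 = 57/2  ->  a_4 = 19/8
Truncated series: y(x) = 1 - 2 x + (5/2) x^2 - (8/3) x^3 + (19/8) x^4 + O(x^5).

a_0 = 1; a_1 = -2; a_2 = 5/2; a_3 = -8/3; a_4 = 19/8


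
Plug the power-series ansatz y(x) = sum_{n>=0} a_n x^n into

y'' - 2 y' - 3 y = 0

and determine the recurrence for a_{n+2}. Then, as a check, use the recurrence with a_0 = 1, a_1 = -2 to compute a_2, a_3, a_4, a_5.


Substitute y = sum_n a_n x^n.
y''(x) has coefficient (n+2)(n+1) a_{n+2} at x^n;
-2 y'(x) has coefficient -2 (n+1) a_{n+1} at x^n;
-3 y(x) has coefficient -3 a_n at x^n.
Matching x^n: (n+2)(n+1) a_{n+2} - 2 (n+1) a_{n+1} - 3 a_n = 0.
Thus a_{n+2} = [2 (n+1) a_{n+1} + 3 a_n] / ((n+1)(n+2)).

Check with a_0 = 1, a_1 = -2 (apply the recurrence for n = 0, 1, 2, 3): a_0 = 1, a_1 = -2, a_2 = -1/2, a_3 = -4/3, a_4 = -19/24, a_5 = -31/60.

a_(n+2) = [2 (n+1) a_(n+1) + 3 a_n] / ((n+1)(n+2)); check: a_0 = 1, a_1 = -2, a_2 = -1/2, a_3 = -4/3, a_4 = -19/24, a_5 = -31/60


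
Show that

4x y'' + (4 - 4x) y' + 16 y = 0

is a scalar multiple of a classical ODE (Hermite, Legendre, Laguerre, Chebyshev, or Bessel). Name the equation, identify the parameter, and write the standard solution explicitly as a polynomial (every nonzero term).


All three coefficients share the factor 4; dividing through by 4 gives  x y'' + (1 - x) y' + 4 y = 0.
This matches the Laguerre equation x y'' + (1 - x) y' + n y = 0 with n = 4; the polynomial solution is L_4(x).
With y = sum_k a_k x^k, matching x^k gives (k+1)k a_{k+1} + (k+1) a_{k+1} - k a_k + n a_k = 0, i.e. (k+1)^2 a_{k+1} = (k - n) a_k = (k - 4) a_k. The right side vanishes at k = 4, so the series terminates at degree 4.
Standard normalization L_n(0) = 1 gives a_0 = 1. Work upward with a_{k+1} = (k - 4) a_k / (k+1)^2:
  a_1 = (0 - 4)(1) / 1^2 = -4/1 = -4
  a_2 = (1 - 4)(-4) / 2^2 = 12/4 = 3
  a_3 = (2 - 4)(3) / 3^2 = -6/9 = -2/3
  a_4 = (3 - 4)(-2/3) / 4^2 = (2/3)/16 = 1/24
Hence L_4(x) = x^4/24 - 2 x^3/3 + 3 x^2 - 4 x + 1.

L_4(x); series = x^4/24 - 2 x^3/3 + 3 x^2 - 4 x + 1


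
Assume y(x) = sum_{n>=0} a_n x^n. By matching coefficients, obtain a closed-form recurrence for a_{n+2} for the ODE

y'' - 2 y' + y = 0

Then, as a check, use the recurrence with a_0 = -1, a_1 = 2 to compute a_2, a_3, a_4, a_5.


Substitute y = sum_n a_n x^n.
y''(x) has coefficient (n+2)(n+1) a_{n+2} at x^n;
-2 y'(x) has coefficient -2 (n+1) a_{n+1} at x^n;
y(x) has coefficient 1 a_n at x^n.
Matching x^n: (n+2)(n+1) a_{n+2} - 2 (n+1) a_{n+1} + 1 a_n = 0.
Thus a_{n+2} = [2 (n+1) a_{n+1} - 1 a_n] / ((n+1)(n+2)).

Check with a_0 = -1, a_1 = 2 (apply the recurrence for n = 0, 1, 2, 3): a_0 = -1, a_1 = 2, a_2 = 5/2, a_3 = 4/3, a_4 = 11/24, a_5 = 7/60.

a_(n+2) = [2 (n+1) a_(n+1) - 1 a_n] / ((n+1)(n+2)); check: a_0 = -1, a_1 = 2, a_2 = 5/2, a_3 = 4/3, a_4 = 11/24, a_5 = 7/60


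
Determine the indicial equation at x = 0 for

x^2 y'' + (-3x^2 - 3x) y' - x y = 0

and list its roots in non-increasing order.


Divide by x^2 to reach normal form y'' + P_1(x) y' + P_2(x) y = 0 with P_1(x) = -3 - 3/x and P_2(x) = -1/x.
x = 0 is a singular point because the y'-coefficient -3 - 3/x has a pole at x = 0 and the y-coefficient -1/x has a pole at x = 0.
It is a regular singular point because x P_1(x) = p(x) = -3x - 3 and x^2 P_2(x) = q(x) = -x are polynomials, hence analytic at x = 0.
p(0) = -3,  q(0) = 0.
Indicial equation: r(r-1) + p(0) r + q(0) = 0, i.e. r^2 + (p(0) - 1) r + q(0) = 0, i.e. r^2 - 4 r = 0.
Discriminant: (-4)^2 - 4(0) = 16, so r = (4 ± 4)/2.
Solving: r_1 = 4, r_2 = 0.

indicial: r^2 - 4 r = 0; roots r_1 = 4, r_2 = 0


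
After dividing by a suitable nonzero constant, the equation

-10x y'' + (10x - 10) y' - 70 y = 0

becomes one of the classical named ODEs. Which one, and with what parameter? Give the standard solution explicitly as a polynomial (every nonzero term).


All three coefficients share the factor -10; dividing through by -10 gives  x y'' + (1 - x) y' + 7 y = 0.
This matches the Laguerre equation x y'' + (1 - x) y' + n y = 0 with n = 7; the polynomial solution is L_7(x).
With y = sum_k a_k x^k, matching x^k gives (k+1)k a_{k+1} + (k+1) a_{k+1} - k a_k + n a_k = 0, i.e. (k+1)^2 a_{k+1} = (k - n) a_k = (k - 7) a_k. The right side vanishes at k = 7, so the series terminates at degree 7.
Standard normalization L_n(0) = 1 gives a_0 = 1. Work upward with a_{k+1} = (k - 7) a_k / (k+1)^2:
  a_1 = (0 - 7)(1) / 1^2 = -7/1 = -7
  a_2 = (1 - 7)(-7) / 2^2 = 42/4 = 21/2
  a_3 = (2 - 7)(21/2) / 3^2 = (-105/2)/9 = -35/6
  a_4 = (3 - 7)(-35/6) / 4^2 = (70/3)/16 = 35/24
  a_5 = (4 - 7)(35/24) / 5^2 = (-35/8)/25 = -7/40
  a_6 = (5 - 7)(-7/40) / 6^2 = (7/20)/36 = 7/720
  a_7 = (6 - 7)(7/720) / 7^2 = (-7/720)/49 = -1/5040
Hence L_7(x) = -x^7/5040 + 7 x^6/720 - 7 x^5/40 + 35 x^4/24 - 35 x^3/6 + 21 x^2/2 - 7 x + 1.

L_7(x); series = -x^7/5040 + 7 x^6/720 - 7 x^5/40 + 35 x^4/24 - 35 x^3/6 + 21 x^2/2 - 7 x + 1


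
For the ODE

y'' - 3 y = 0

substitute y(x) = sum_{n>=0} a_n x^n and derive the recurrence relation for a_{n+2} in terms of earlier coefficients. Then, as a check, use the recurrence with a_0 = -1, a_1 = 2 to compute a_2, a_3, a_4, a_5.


Substitute y = sum_n a_n x^n into y'' + (const) y = 0.
y''(x) = sum_{n>=0} (n+2)(n+1) a_{n+2} x^n.
The ODE becomes sum_n [(n+2)(n+1) a_{n+2} - 3 a_n] x^n = 0.
Setting each coefficient to zero gives the recurrence:
  (n+2)(n+1) a_{n+2} - 3 a_n = 0,
  a_{n+2} = 3 / ((n+1)(n+2)) a_n.

Check with a_0 = -1, a_1 = 2 (apply the recurrence for n = 0, 1, 2, 3): a_0 = -1, a_1 = 2, a_2 = -3/2, a_3 = 1, a_4 = -3/8, a_5 = 3/20.

a_{n+2} = 3/((n+1)(n+2)) * a_n; check: a_0 = -1, a_1 = 2, a_2 = -3/2, a_3 = 1, a_4 = -3/8, a_5 = 3/20


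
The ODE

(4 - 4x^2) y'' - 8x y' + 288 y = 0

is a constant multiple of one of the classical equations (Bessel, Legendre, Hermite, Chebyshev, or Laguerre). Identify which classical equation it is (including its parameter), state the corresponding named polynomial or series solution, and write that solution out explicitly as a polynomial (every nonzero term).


All three coefficients share the factor 4; dividing through by 4 gives  (1 - x^2) y'' - 2x y' + 72 y = 0.
This matches the Legendre equation (1 - x^2) y'' - 2x y' + n(n+1) y = 0 (note the -2x y' term) with n(n+1) = 72, so n = 8; the polynomial solution is P_8(x).
With y = sum_k a_k x^k, matching x^k gives (k+2)(k+1) a_{k+2} = [k(k+1) - n(n+1)] a_k = (k - 8)(k + 9) a_k. The right side vanishes at k = 8, so the series with the parity of 8 terminates at degree 8.
Standard normalization (P_n(1) = 1): leading coefficient (2n)!/(2^n (n!)^2) = 20922789888000/(256*1625702400) = 6435/128, so a_8 = 6435/128. Work downward with a_k = (k+1)(k+2) a_{k+2} / ((k - 8)(k + 9)):
  a_6 = (7)(8)(6435/128) / ((6 - 8)(6 + 9)) = (45045/16)/(-30) = -3003/32
  a_4 = (5)(6)(-3003/32) / ((4 - 8)(4 + 9)) = (-45045/16)/(-52) = 3465/64
  a_2 = (3)(4)(3465/64) / ((2 - 8)(2 + 9)) = (10395/16)/(-66) = -315/32
  a_0 = (1)(2)(-315/32) / ((0 - 8)(0 + 9)) = (-315/16)/(-72) = 35/128
Hence P_8(x) = 6435 x^8/128 - 3003 x^6/32 + 3465 x^4/64 - 315 x^2/32 + 35/128.

P_8(x); series = 6435 x^8/128 - 3003 x^6/32 + 3465 x^4/64 - 315 x^2/32 + 35/128


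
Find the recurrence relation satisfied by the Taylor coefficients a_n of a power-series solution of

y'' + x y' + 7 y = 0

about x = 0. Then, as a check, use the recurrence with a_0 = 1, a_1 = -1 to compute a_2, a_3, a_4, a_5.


Substitute y = sum_n a_n x^n.
y''(x) has coefficient (n+2)(n+1) a_{n+2} at x^n;
x y'(x) has coefficient n a_n at x^n (shift);
7 y(x) has coefficient 7 a_n at x^n.
Matching x^n: (n+2)(n+1) a_{n+2} + (n + 7) a_n = 0.
Thus a_{n+2} = (-n - 7) / ((n+1)(n+2)) * a_n.

Check with a_0 = 1, a_1 = -1 (apply the recurrence for n = 0, 1, 2, 3): a_0 = 1, a_1 = -1, a_2 = -7/2, a_3 = 4/3, a_4 = 21/8, a_5 = -2/3.

a_(n+2) = (-n - 7) / ((n+1)(n+2)) * a_n; check: a_0 = 1, a_1 = -1, a_2 = -7/2, a_3 = 4/3, a_4 = 21/8, a_5 = -2/3


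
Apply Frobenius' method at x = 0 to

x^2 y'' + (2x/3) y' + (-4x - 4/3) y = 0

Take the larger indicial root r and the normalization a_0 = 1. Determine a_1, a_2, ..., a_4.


Write in Frobenius form y'' + (p(x)/x) y' + (q(x)/x^2) y = 0:
  p(x) = 2/3,  q(x) = -4x - 4/3.
Indicial equation: r(r-1) + (2/3) r + (-4/3) = 0 -> roots r_1 = 4/3, r_2 = -1.
Take r = r_1 = 4/3. Let y(x) = x^r sum_{n>=0} a_n x^n with a_0 = 1.
Substitute y = x^r sum a_n x^n and match x^{r+n}. The recurrence is
  D(n) a_n - 4 a_{n-1} = 0,  where D(n) = (r+n)(r+n-1) + (2/3)(r+n) + (-4/3).
  a_n = 4 / D(n) * a_{n-1}.
Since the indicial polynomial factors as (r - r_1)(r - r_2), D(n) = (r_1 + n - r_1)(r_1 + n - r_2) = n(n + 7/3).
Evaluating step by step (a_0 = 1):
  n = 1: D(1) = 1(1 + 7/3) = 10/3; numerator = 4(1) = 4; a_1 = (4)/(10/3) = 6/5
  n = 2: D(2) = 2(2 + 7/3) = 26/3; numerator = 4(6/5) = 24/5; a_2 = (24/5)/(26/3) = 36/65
  n = 3: D(3) = 3(3 + 7/3) = 16; numerator = 4(36/65) = 144/65; a_3 = (144/65)/(16) = 9/65
  n = 4: D(4) = 4(4 + 7/3) = 76/3; numerator = 4(9/65) = 36/65; a_4 = (36/65)/(76/3) = 27/1235

r = 4/3; a_0 = 1; a_1 = 6/5; a_2 = 36/65; a_3 = 9/65; a_4 = 27/1235


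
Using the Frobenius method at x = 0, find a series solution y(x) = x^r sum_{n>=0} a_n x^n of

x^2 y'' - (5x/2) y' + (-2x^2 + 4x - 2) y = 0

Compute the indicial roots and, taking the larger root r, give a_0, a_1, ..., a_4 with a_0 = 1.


Write in Frobenius form y'' + (p(x)/x) y' + (q(x)/x^2) y = 0:
  p(x) = -5/2,  q(x) = -2x^2 + 4x - 2.
Indicial equation: r(r-1) + (-5/2) r + (-2) = 0 -> roots r_1 = 4, r_2 = -1/2.
Take r = r_1 = 4. Let y(x) = x^r sum_{n>=0} a_n x^n with a_0 = 1.
Substitute y = x^r sum a_n x^n and match x^{r+n}. The recurrence is
  D(n) a_n + 4 a_{n-1} - 2 a_{n-2} = 0,  where D(n) = (r+n)(r+n-1) + (-5/2)(r+n) + (-2).
  a_n = [-4 a_{n-1} + 2 a_{n-2}] / D(n).
Since the indicial polynomial factors as (r - r_1)(r - r_2), D(n) = (r_1 + n - r_1)(r_1 + n - r_2) = n(n + 9/2).
Evaluating step by step (a_0 = 1):
  n = 1: D(1) = 1(1 + 9/2) = 11/2; numerator = -4(1) = -4; a_1 = (-4)/(11/2) = -8/11
  n = 2: D(2) = 2(2 + 9/2) = 13; numerator = -4(-8/11) + 2(1) = 54/11; a_2 = (54/11)/(13) = 54/143
  n = 3: D(3) = 3(3 + 9/2) = 45/2; numerator = -4(54/143) + 2(-8/11) = -424/143; a_3 = (-424/143)/(45/2) = -848/6435
  n = 4: D(4) = 4(4 + 9/2) = 34; numerator = -4(-848/6435) + 2(54/143) = 8252/6435; a_4 = (8252/6435)/(34) = 4126/109395

r = 4; a_0 = 1; a_1 = -8/11; a_2 = 54/143; a_3 = -848/6435; a_4 = 4126/109395


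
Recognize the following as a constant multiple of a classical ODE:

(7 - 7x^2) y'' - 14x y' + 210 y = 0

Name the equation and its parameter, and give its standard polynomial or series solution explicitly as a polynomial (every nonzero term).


All three coefficients share the factor 7; dividing through by 7 gives  (1 - x^2) y'' - 2x y' + 30 y = 0.
This matches the Legendre equation (1 - x^2) y'' - 2x y' + n(n+1) y = 0 (note the -2x y' term) with n(n+1) = 30, so n = 5; the polynomial solution is P_5(x).
With y = sum_k a_k x^k, matching x^k gives (k+2)(k+1) a_{k+2} = [k(k+1) - n(n+1)] a_k = (k - 5)(k + 6) a_k. The right side vanishes at k = 5, so the series with the parity of 5 terminates at degree 5.
Standard normalization (P_n(1) = 1): leading coefficient (2n)!/(2^n (n!)^2) = 3628800/(32*14400) = 63/8, so a_5 = 63/8. Work downward with a_k = (k+1)(k+2) a_{k+2} / ((k - 5)(k + 6)):
  a_3 = (4)(5)(63/8) / ((3 - 5)(3 + 6)) = (315/2)/(-18) = -35/4
  a_1 = (2)(3)(-35/4) / ((1 - 5)(1 + 6)) = (-105/2)/(-28) = 15/8
Hence P_5(x) = 63 x^5/8 - 35 x^3/4 + 15 x/8.

P_5(x); series = 63 x^5/8 - 35 x^3/4 + 15 x/8


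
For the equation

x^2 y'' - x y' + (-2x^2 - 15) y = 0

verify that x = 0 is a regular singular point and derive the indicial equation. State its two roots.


Divide by x^2 to reach normal form y'' + P_1(x) y' + P_2(x) y = 0 with P_1(x) = -1/x and P_2(x) = -2 - 15/x^2.
x = 0 is a singular point because the y'-coefficient -1/x has a pole at x = 0 and the y-coefficient -2 - 15/x^2 has a pole at x = 0.
It is a regular singular point because x P_1(x) = p(x) = -1 and x^2 P_2(x) = q(x) = -2x^2 - 15 are polynomials, hence analytic at x = 0.
p(0) = -1,  q(0) = -15.
Indicial equation: r(r-1) + p(0) r + q(0) = 0, i.e. r^2 + (p(0) - 1) r + q(0) = 0, i.e. r^2 - 2 r - 15 = 0.
Discriminant: (-2)^2 - 4(-15) = 64, so r = (2 ± 8)/2.
Solving: r_1 = 5, r_2 = -3.

indicial: r^2 - 2 r - 15 = 0; roots r_1 = 5, r_2 = -3


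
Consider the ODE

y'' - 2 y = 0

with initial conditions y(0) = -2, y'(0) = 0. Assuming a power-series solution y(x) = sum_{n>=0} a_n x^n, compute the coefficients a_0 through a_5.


Ansatz: y(x) = sum_{n>=0} a_n x^n, so y'(x) = sum_{n>=1} n a_n x^(n-1) and y''(x) = sum_{n>=2} n(n-1) a_n x^(n-2).
Substitute into P(x) y'' + Q(x) y' + R(x) y = 0 with P(x) = 1, Q(x) = 0, R(x) = -2, and match powers of x.
Initial conditions: a_0 = -2, a_1 = 0.
Setting the coefficient of each power of x to zero and solving order by order (substituting the coefficients already found):
  x^0: 2 a_2 - 2 a_0 = 0  ->  2 a_2 = 2 a_0 = -4  ->  a_2 = -2
  x^1: 6 a_3 - 2 a_1 = 0  ->  6 a_3 = 2 a_1 = 0  ->  a_3 = 0
  x^2: 12 a_4 - 2 a_2 = 0  ->  12 a_4 = 2 a_2 = -4  ->  a_4 = -1/3
  x^3: 20 a_5 - 2 a_3 = 0  ->  20 a_5 = 2 a_3 = 0  ->  a_5 = 0
Truncated series: y(x) = -2 - 2 x^2 - (1/3) x^4 + O(x^6).

a_0 = -2; a_1 = 0; a_2 = -2; a_3 = 0; a_4 = -1/3; a_5 = 0


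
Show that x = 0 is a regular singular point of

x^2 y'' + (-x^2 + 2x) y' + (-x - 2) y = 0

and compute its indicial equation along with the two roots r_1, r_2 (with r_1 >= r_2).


Divide by x^2 to reach normal form y'' + P_1(x) y' + P_2(x) y = 0 with P_1(x) = -1 + 2/x and P_2(x) = -1/x - 2/x^2.
x = 0 is a singular point because the y'-coefficient -1 + 2/x has a pole at x = 0 and the y-coefficient -1/x - 2/x^2 has a pole at x = 0.
It is a regular singular point because x P_1(x) = p(x) = 2 - x and x^2 P_2(x) = q(x) = -x - 2 are polynomials, hence analytic at x = 0.
p(0) = 2,  q(0) = -2.
Indicial equation: r(r-1) + p(0) r + q(0) = 0, i.e. r^2 + (p(0) - 1) r + q(0) = 0, i.e. r^2 + 1 r - 2 = 0.
Discriminant: (1)^2 - 4(-2) = 9, so r = (-1 ± 3)/2.
Solving: r_1 = 1, r_2 = -2.

indicial: r^2 + 1 r - 2 = 0; roots r_1 = 1, r_2 = -2


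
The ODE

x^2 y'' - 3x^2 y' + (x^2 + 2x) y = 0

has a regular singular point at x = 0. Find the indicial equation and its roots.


Divide by x^2 to reach normal form y'' + P_1(x) y' + P_2(x) y = 0 with P_1(x) = -3 and P_2(x) = 1 + 2/x.
x = 0 is a singular point because the y-coefficient 1 + 2/x has a pole at x = 0.
It is a regular singular point because x P_1(x) = p(x) = -3x and x^2 P_2(x) = q(x) = x^2 + 2x are polynomials, hence analytic at x = 0.
p(0) = 0,  q(0) = 0.
Indicial equation: r(r-1) + p(0) r + q(0) = 0, i.e. r^2 + (p(0) - 1) r + q(0) = 0, i.e. r^2 - 1 r = 0.
Discriminant: (-1)^2 - 4(0) = 1, so r = (1 ± 1)/2.
Solving: r_1 = 1, r_2 = 0.

indicial: r^2 - 1 r = 0; roots r_1 = 1, r_2 = 0


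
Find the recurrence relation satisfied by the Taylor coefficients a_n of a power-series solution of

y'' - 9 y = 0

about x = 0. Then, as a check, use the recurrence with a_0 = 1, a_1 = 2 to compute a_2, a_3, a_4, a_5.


Substitute y = sum_n a_n x^n into y'' + (const) y = 0.
y''(x) = sum_{n>=0} (n+2)(n+1) a_{n+2} x^n.
The ODE becomes sum_n [(n+2)(n+1) a_{n+2} - 9 a_n] x^n = 0.
Setting each coefficient to zero gives the recurrence:
  (n+2)(n+1) a_{n+2} - 9 a_n = 0,
  a_{n+2} = 9 / ((n+1)(n+2)) a_n.

Check with a_0 = 1, a_1 = 2 (apply the recurrence for n = 0, 1, 2, 3): a_0 = 1, a_1 = 2, a_2 = 9/2, a_3 = 3, a_4 = 27/8, a_5 = 27/20.

a_{n+2} = 9/((n+1)(n+2)) * a_n; check: a_0 = 1, a_1 = 2, a_2 = 9/2, a_3 = 3, a_4 = 27/8, a_5 = 27/20


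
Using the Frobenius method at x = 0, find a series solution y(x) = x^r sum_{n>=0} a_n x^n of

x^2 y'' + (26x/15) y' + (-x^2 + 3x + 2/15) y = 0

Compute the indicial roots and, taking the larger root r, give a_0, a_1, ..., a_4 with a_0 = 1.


Write in Frobenius form y'' + (p(x)/x) y' + (q(x)/x^2) y = 0:
  p(x) = 26/15,  q(x) = -x^2 + 3x + 2/15.
Indicial equation: r(r-1) + (26/15) r + (2/15) = 0 -> roots r_1 = -1/3, r_2 = -2/5.
Take r = r_1 = -1/3. Let y(x) = x^r sum_{n>=0} a_n x^n with a_0 = 1.
Substitute y = x^r sum a_n x^n and match x^{r+n}. The recurrence is
  D(n) a_n + 3 a_{n-1} - 1 a_{n-2} = 0,  where D(n) = (r+n)(r+n-1) + (26/15)(r+n) + (2/15).
  a_n = [-3 a_{n-1} + 1 a_{n-2}] / D(n).
Since the indicial polynomial factors as (r - r_1)(r - r_2), D(n) = (r_1 + n - r_1)(r_1 + n - r_2) = n(n + 1/15).
Evaluating step by step (a_0 = 1):
  n = 1: D(1) = 1(1 + 1/15) = 16/15; numerator = -3(1) = -3; a_1 = (-3)/(16/15) = -45/16
  n = 2: D(2) = 2(2 + 1/15) = 62/15; numerator = -3(-45/16) + 1(1) = 151/16; a_2 = (151/16)/(62/15) = 2265/992
  n = 3: D(3) = 3(3 + 1/15) = 46/5; numerator = -3(2265/992) + 1(-45/16) = -9585/992; a_3 = (-9585/992)/(46/5) = -47925/45632
  n = 4: D(4) = 4(4 + 1/15) = 244/15; numerator = -3(-47925/45632) + 1(2265/992) = 247965/45632; a_4 = (247965/45632)/(244/15) = 60975/182528

r = -1/3; a_0 = 1; a_1 = -45/16; a_2 = 2265/992; a_3 = -47925/45632; a_4 = 60975/182528


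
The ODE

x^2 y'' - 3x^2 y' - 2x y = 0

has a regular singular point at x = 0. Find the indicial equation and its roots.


Divide by x^2 to reach normal form y'' + P_1(x) y' + P_2(x) y = 0 with P_1(x) = -3 and P_2(x) = -2/x.
x = 0 is a singular point because the y-coefficient -2/x has a pole at x = 0.
It is a regular singular point because x P_1(x) = p(x) = -3x and x^2 P_2(x) = q(x) = -2x are polynomials, hence analytic at x = 0.
p(0) = 0,  q(0) = 0.
Indicial equation: r(r-1) + p(0) r + q(0) = 0, i.e. r^2 + (p(0) - 1) r + q(0) = 0, i.e. r^2 - 1 r = 0.
Discriminant: (-1)^2 - 4(0) = 1, so r = (1 ± 1)/2.
Solving: r_1 = 1, r_2 = 0.

indicial: r^2 - 1 r = 0; roots r_1 = 1, r_2 = 0


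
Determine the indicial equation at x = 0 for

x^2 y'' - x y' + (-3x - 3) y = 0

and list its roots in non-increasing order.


Divide by x^2 to reach normal form y'' + P_1(x) y' + P_2(x) y = 0 with P_1(x) = -1/x and P_2(x) = -3/x - 3/x^2.
x = 0 is a singular point because the y'-coefficient -1/x has a pole at x = 0 and the y-coefficient -3/x - 3/x^2 has a pole at x = 0.
It is a regular singular point because x P_1(x) = p(x) = -1 and x^2 P_2(x) = q(x) = -3x - 3 are polynomials, hence analytic at x = 0.
p(0) = -1,  q(0) = -3.
Indicial equation: r(r-1) + p(0) r + q(0) = 0, i.e. r^2 + (p(0) - 1) r + q(0) = 0, i.e. r^2 - 2 r - 3 = 0.
Discriminant: (-2)^2 - 4(-3) = 16, so r = (2 ± 4)/2.
Solving: r_1 = 3, r_2 = -1.

indicial: r^2 - 2 r - 3 = 0; roots r_1 = 3, r_2 = -1


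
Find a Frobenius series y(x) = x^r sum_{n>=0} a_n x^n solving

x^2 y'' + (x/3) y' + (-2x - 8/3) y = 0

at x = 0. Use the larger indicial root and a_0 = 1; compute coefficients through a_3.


Write in Frobenius form y'' + (p(x)/x) y' + (q(x)/x^2) y = 0:
  p(x) = 1/3,  q(x) = -2x - 8/3.
Indicial equation: r(r-1) + (1/3) r + (-8/3) = 0 -> roots r_1 = 2, r_2 = -4/3.
Take r = r_1 = 2. Let y(x) = x^r sum_{n>=0} a_n x^n with a_0 = 1.
Substitute y = x^r sum a_n x^n and match x^{r+n}. The recurrence is
  D(n) a_n - 2 a_{n-1} = 0,  where D(n) = (r+n)(r+n-1) + (1/3)(r+n) + (-8/3).
  a_n = 2 / D(n) * a_{n-1}.
Since the indicial polynomial factors as (r - r_1)(r - r_2), D(n) = (r_1 + n - r_1)(r_1 + n - r_2) = n(n + 10/3).
Evaluating step by step (a_0 = 1):
  n = 1: D(1) = 1(1 + 10/3) = 13/3; numerator = 2(1) = 2; a_1 = (2)/(13/3) = 6/13
  n = 2: D(2) = 2(2 + 10/3) = 32/3; numerator = 2(6/13) = 12/13; a_2 = (12/13)/(32/3) = 9/104
  n = 3: D(3) = 3(3 + 10/3) = 19; numerator = 2(9/104) = 9/52; a_3 = (9/52)/(19) = 9/988

r = 2; a_0 = 1; a_1 = 6/13; a_2 = 9/104; a_3 = 9/988


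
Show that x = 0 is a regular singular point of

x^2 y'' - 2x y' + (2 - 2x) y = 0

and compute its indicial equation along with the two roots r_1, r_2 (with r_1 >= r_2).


Divide by x^2 to reach normal form y'' + P_1(x) y' + P_2(x) y = 0 with P_1(x) = -2/x and P_2(x) = -2/x + 2/x^2.
x = 0 is a singular point because the y'-coefficient -2/x has a pole at x = 0 and the y-coefficient -2/x + 2/x^2 has a pole at x = 0.
It is a regular singular point because x P_1(x) = p(x) = -2 and x^2 P_2(x) = q(x) = 2 - 2x are polynomials, hence analytic at x = 0.
p(0) = -2,  q(0) = 2.
Indicial equation: r(r-1) + p(0) r + q(0) = 0, i.e. r^2 + (p(0) - 1) r + q(0) = 0, i.e. r^2 - 3 r + 2 = 0.
Discriminant: (-3)^2 - 4(2) = 1, so r = (3 ± 1)/2.
Solving: r_1 = 2, r_2 = 1.

indicial: r^2 - 3 r + 2 = 0; roots r_1 = 2, r_2 = 1


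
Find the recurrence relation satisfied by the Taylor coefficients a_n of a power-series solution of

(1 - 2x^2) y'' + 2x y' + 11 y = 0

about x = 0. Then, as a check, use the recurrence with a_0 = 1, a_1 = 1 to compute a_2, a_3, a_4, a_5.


Substitute y = sum_n a_n x^n.
(1 - 2 x^2) y'' contributes (n+2)(n+1) a_{n+2} - 2 n(n-1) a_n at x^n.
2 x y'(x) contributes 2 n a_n at x^n.
11 y(x) contributes 11 a_n at x^n.
Matching x^n: (n+2)(n+1) a_{n+2} + (-2 n(n-1) + 2 n + 11) a_n = 0.
Thus a_{n+2} = (2 n(n-1) - 2 n - 11) / ((n+1)(n+2)) * a_n.

Check with a_0 = 1, a_1 = 1 (apply the recurrence for n = 0, 1, 2, 3): a_0 = 1, a_1 = 1, a_2 = -11/2, a_3 = -13/6, a_4 = 121/24, a_5 = 13/24.

a_(n+2) = (2 n(n-1) - 2 n - 11) / ((n+1)(n+2)) * a_n; check: a_0 = 1, a_1 = 1, a_2 = -11/2, a_3 = -13/6, a_4 = 121/24, a_5 = 13/24


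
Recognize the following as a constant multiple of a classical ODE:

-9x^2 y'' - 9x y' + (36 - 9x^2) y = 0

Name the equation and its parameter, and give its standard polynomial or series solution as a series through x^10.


All three coefficients share the factor -9; dividing through by -9 gives  x^2 y'' + x y' + (x^2 - 4) y = 0.
This matches the Bessel equation x^2 y'' + x y' + (x^2 - nu^2) y = 0 with nu^2 = 4, so nu = 2; the solution bounded at x = 0 is J_2(x).
Frobenius at x = 0: indicial roots ±nu; for r = nu the recurrence k(k + 2nu) c_k = -c_{k-2} gives the standard series J_nu(x) = sum_{k>=0} (-1)^k / (k! (k+nu)!) (x/2)^(2k+nu). Evaluate the first 5 terms:
  k = 0: (-1)^0 / (0! * 2! * 2^2) x^2 = 1/(1*2*4) x^2 = (1/8) x^2
  k = 1: (-1)^1 / (1! * 3! * 2^4) x^4 = -1/(1*6*16) x^4 = (-1/96) x^4
  k = 2: (-1)^2 / (2! * 4! * 2^6) x^6 = 1/(2*24*64) x^6 = (1/3072) x^6
  k = 3: (-1)^3 / (3! * 5! * 2^8) x^8 = -1/(6*120*256) x^8 = (-1/184320) x^8
  k = 4: (-1)^4 / (4! * 6! * 2^10) x^10 = 1/(24*720*1024) x^10 = (1/17694720) x^10
Hence J_2(x) = x^10/17694720 - x^8/184320 + x^6/3072 - x^4/96 + x^2/8 + ....

J_2(x); series = x^10/17694720 - x^8/184320 + x^6/3072 - x^4/96 + x^2/8


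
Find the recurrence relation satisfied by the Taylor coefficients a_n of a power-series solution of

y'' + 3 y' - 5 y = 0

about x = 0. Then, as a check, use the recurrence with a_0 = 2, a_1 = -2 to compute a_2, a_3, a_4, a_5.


Substitute y = sum_n a_n x^n.
y''(x) has coefficient (n+2)(n+1) a_{n+2} at x^n;
3 y'(x) has coefficient 3 (n+1) a_{n+1} at x^n;
-5 y(x) has coefficient -5 a_n at x^n.
Matching x^n: (n+2)(n+1) a_{n+2} + 3 (n+1) a_{n+1} - 5 a_n = 0.
Thus a_{n+2} = [-3 (n+1) a_{n+1} + 5 a_n] / ((n+1)(n+2)).

Check with a_0 = 2, a_1 = -2 (apply the recurrence for n = 0, 1, 2, 3): a_0 = 2, a_1 = -2, a_2 = 8, a_3 = -29/3, a_4 = 127/12, a_5 = -263/30.

a_(n+2) = [-3 (n+1) a_(n+1) + 5 a_n] / ((n+1)(n+2)); check: a_0 = 2, a_1 = -2, a_2 = 8, a_3 = -29/3, a_4 = 127/12, a_5 = -263/30


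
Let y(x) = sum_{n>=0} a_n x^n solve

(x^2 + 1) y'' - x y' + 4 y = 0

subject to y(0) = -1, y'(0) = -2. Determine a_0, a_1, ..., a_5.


Ansatz: y(x) = sum_{n>=0} a_n x^n, so y'(x) = sum_{n>=1} n a_n x^(n-1) and y''(x) = sum_{n>=2} n(n-1) a_n x^(n-2).
Substitute into P(x) y'' + Q(x) y' + R(x) y = 0 with P(x) = x^2 + 1, Q(x) = -x, R(x) = 4, and match powers of x.
Initial conditions: a_0 = -1, a_1 = -2.
Setting the coefficient of each power of x to zero and solving order by order (substituting the coefficients already found):
  x^0: 2 a_2 + 4 a_0 = 0  ->  2 a_2 = -4 a_0 = 4  ->  a_2 = 2
  x^1: 6 a_3 + 3 a_1 = 0  ->  6 a_3 = -3 a_1 = 6  ->  a_3 = 1
  x^2: 12 a_4 + 4 a_2 = 0  ->  12 a_4 = -4 a_2 = -8  ->  a_4 = -2/3
  x^3: 20 a_5 + 7 a_3 = 0  ->  20 a_5 = -7 a_3 = -7  ->  a_5 = -7/20
Truncated series: y(x) = -1 - 2 x + 2 x^2 + x^3 - (2/3) x^4 - (7/20) x^5 + O(x^6).

a_0 = -1; a_1 = -2; a_2 = 2; a_3 = 1; a_4 = -2/3; a_5 = -7/20


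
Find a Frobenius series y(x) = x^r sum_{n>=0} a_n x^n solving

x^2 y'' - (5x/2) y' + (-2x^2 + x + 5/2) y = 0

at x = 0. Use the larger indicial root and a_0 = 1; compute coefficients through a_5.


Write in Frobenius form y'' + (p(x)/x) y' + (q(x)/x^2) y = 0:
  p(x) = -5/2,  q(x) = -2x^2 + x + 5/2.
Indicial equation: r(r-1) + (-5/2) r + (5/2) = 0 -> roots r_1 = 5/2, r_2 = 1.
Take r = r_1 = 5/2. Let y(x) = x^r sum_{n>=0} a_n x^n with a_0 = 1.
Substitute y = x^r sum a_n x^n and match x^{r+n}. The recurrence is
  D(n) a_n + 1 a_{n-1} - 2 a_{n-2} = 0,  where D(n) = (r+n)(r+n-1) + (-5/2)(r+n) + (5/2).
  a_n = [-1 a_{n-1} + 2 a_{n-2}] / D(n).
Since the indicial polynomial factors as (r - r_1)(r - r_2), D(n) = (r_1 + n - r_1)(r_1 + n - r_2) = n(n + 3/2).
Evaluating step by step (a_0 = 1):
  n = 1: D(1) = 1(1 + 3/2) = 5/2; numerator = -1(1) = -1; a_1 = (-1)/(5/2) = -2/5
  n = 2: D(2) = 2(2 + 3/2) = 7; numerator = -1(-2/5) + 2(1) = 12/5; a_2 = (12/5)/(7) = 12/35
  n = 3: D(3) = 3(3 + 3/2) = 27/2; numerator = -1(12/35) + 2(-2/5) = -8/7; a_3 = (-8/7)/(27/2) = -16/189
  n = 4: D(4) = 4(4 + 3/2) = 22; numerator = -1(-16/189) + 2(12/35) = 104/135; a_4 = (104/135)/(22) = 52/1485
  n = 5: D(5) = 5(5 + 3/2) = 65/2; numerator = -1(52/1485) + 2(-16/189) = -236/1155; a_5 = (-236/1155)/(65/2) = -472/75075

r = 5/2; a_0 = 1; a_1 = -2/5; a_2 = 12/35; a_3 = -16/189; a_4 = 52/1485; a_5 = -472/75075


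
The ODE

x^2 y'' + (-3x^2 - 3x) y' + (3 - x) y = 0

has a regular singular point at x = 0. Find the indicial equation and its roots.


Divide by x^2 to reach normal form y'' + P_1(x) y' + P_2(x) y = 0 with P_1(x) = -3 - 3/x and P_2(x) = -1/x + 3/x^2.
x = 0 is a singular point because the y'-coefficient -3 - 3/x has a pole at x = 0 and the y-coefficient -1/x + 3/x^2 has a pole at x = 0.
It is a regular singular point because x P_1(x) = p(x) = -3x - 3 and x^2 P_2(x) = q(x) = 3 - x are polynomials, hence analytic at x = 0.
p(0) = -3,  q(0) = 3.
Indicial equation: r(r-1) + p(0) r + q(0) = 0, i.e. r^2 + (p(0) - 1) r + q(0) = 0, i.e. r^2 - 4 r + 3 = 0.
Discriminant: (-4)^2 - 4(3) = 4, so r = (4 ± 2)/2.
Solving: r_1 = 3, r_2 = 1.

indicial: r^2 - 4 r + 3 = 0; roots r_1 = 3, r_2 = 1


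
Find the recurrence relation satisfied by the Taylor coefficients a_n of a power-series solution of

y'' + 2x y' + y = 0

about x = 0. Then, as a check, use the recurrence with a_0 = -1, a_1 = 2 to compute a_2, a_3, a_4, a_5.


Substitute y = sum_n a_n x^n.
y''(x) has coefficient (n+2)(n+1) a_{n+2} at x^n;
2 x y'(x) has coefficient 2 n a_n at x^n (shift);
y(x) has coefficient 1 a_n at x^n.
Matching x^n: (n+2)(n+1) a_{n+2} + (2n + 1) a_n = 0.
Thus a_{n+2} = (-2n - 1) / ((n+1)(n+2)) * a_n.

Check with a_0 = -1, a_1 = 2 (apply the recurrence for n = 0, 1, 2, 3): a_0 = -1, a_1 = 2, a_2 = 1/2, a_3 = -1, a_4 = -5/24, a_5 = 7/20.

a_(n+2) = (-2n - 1) / ((n+1)(n+2)) * a_n; check: a_0 = -1, a_1 = 2, a_2 = 1/2, a_3 = -1, a_4 = -5/24, a_5 = 7/20


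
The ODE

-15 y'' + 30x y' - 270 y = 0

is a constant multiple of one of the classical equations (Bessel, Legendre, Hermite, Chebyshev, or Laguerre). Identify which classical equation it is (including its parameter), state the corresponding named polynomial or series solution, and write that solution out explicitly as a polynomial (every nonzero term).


All three coefficients share the factor -15; dividing through by -15 gives  y'' - 2x y' + 18 y = 0.
This matches the Hermite equation y'' - 2x y' + 2n y = 0 with 2n = 18, so n = 9; the polynomial solution is H_9(x).
With y = sum_k a_k x^k, matching x^k gives (k+2)(k+1) a_{k+2} = 2(k - n) a_k = 2(k - 9) a_k. The right side vanishes at k = 9, so the series with the parity of 9 terminates at degree 9.
Standard normalization: leading coefficient of H_n is 2^n, so a_9 = 2^9 = 512. Work downward with a_k = (k+1)(k+2) a_{k+2} / (2(k - n)):
  a_7 = (8)(9)(512) / (2(7 - 9)) = 36864/(-4) = -9216
  a_5 = (6)(7)(-9216) / (2(5 - 9)) = -387072/(-8) = 48384
  a_3 = (4)(5)(48384) / (2(3 - 9)) = 967680/(-12) = -80640
  a_1 = (2)(3)(-80640) / (2(1 - 9)) = -483840/(-16) = 30240
Hence H_9(x) = 512 x^9 - 9216 x^7 + 48384 x^5 - 80640 x^3 + 30240 x.

H_9(x); series = 512 x^9 - 9216 x^7 + 48384 x^5 - 80640 x^3 + 30240 x


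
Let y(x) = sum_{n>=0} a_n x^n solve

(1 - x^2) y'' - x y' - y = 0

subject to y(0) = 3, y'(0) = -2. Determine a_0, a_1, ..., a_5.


Ansatz: y(x) = sum_{n>=0} a_n x^n, so y'(x) = sum_{n>=1} n a_n x^(n-1) and y''(x) = sum_{n>=2} n(n-1) a_n x^(n-2).
Substitute into P(x) y'' + Q(x) y' + R(x) y = 0 with P(x) = 1 - x^2, Q(x) = -x, R(x) = -1, and match powers of x.
Initial conditions: a_0 = 3, a_1 = -2.
Setting the coefficient of each power of x to zero and solving order by order (substituting the coefficients already found):
  x^0: 2 a_2 - a_0 = 0  ->  2 a_2 = a_0 = 3  ->  a_2 = 3/2
  x^1: 6 a_3 - 2 a_1 = 0  ->  6 a_3 = 2 a_1 = -4  ->  a_3 = -2/3
  x^2: 12 a_4 - 5 a_2 = 0  ->  12 a_4 = 5 a_2 = 15/2  ->  a_4 = 5/8
  x^3: 20 a_5 - 10 a_3 = 0  ->  20 a_5 = 10 a_3 = -20/3  ->  a_5 = -1/3
Truncated series: y(x) = 3 - 2 x + (3/2) x^2 - (2/3) x^3 + (5/8) x^4 - (1/3) x^5 + O(x^6).

a_0 = 3; a_1 = -2; a_2 = 3/2; a_3 = -2/3; a_4 = 5/8; a_5 = -1/3


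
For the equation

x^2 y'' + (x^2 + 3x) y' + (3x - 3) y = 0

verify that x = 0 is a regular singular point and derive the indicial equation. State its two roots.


Divide by x^2 to reach normal form y'' + P_1(x) y' + P_2(x) y = 0 with P_1(x) = 1 + 3/x and P_2(x) = 3/x - 3/x^2.
x = 0 is a singular point because the y'-coefficient 1 + 3/x has a pole at x = 0 and the y-coefficient 3/x - 3/x^2 has a pole at x = 0.
It is a regular singular point because x P_1(x) = p(x) = x + 3 and x^2 P_2(x) = q(x) = 3x - 3 are polynomials, hence analytic at x = 0.
p(0) = 3,  q(0) = -3.
Indicial equation: r(r-1) + p(0) r + q(0) = 0, i.e. r^2 + (p(0) - 1) r + q(0) = 0, i.e. r^2 + 2 r - 3 = 0.
Discriminant: (2)^2 - 4(-3) = 16, so r = (-2 ± 4)/2.
Solving: r_1 = 1, r_2 = -3.

indicial: r^2 + 2 r - 3 = 0; roots r_1 = 1, r_2 = -3


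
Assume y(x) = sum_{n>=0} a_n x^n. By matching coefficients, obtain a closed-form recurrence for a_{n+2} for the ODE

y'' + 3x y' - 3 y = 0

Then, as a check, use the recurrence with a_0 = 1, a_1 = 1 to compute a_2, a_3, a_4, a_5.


Substitute y = sum_n a_n x^n.
y''(x) has coefficient (n+2)(n+1) a_{n+2} at x^n;
3 x y'(x) has coefficient 3 n a_n at x^n (shift);
-3 y(x) has coefficient -3 a_n at x^n.
Matching x^n: (n+2)(n+1) a_{n+2} + (3n - 3) a_n = 0.
Thus a_{n+2} = (-3n + 3) / ((n+1)(n+2)) * a_n.

Check with a_0 = 1, a_1 = 1 (apply the recurrence for n = 0, 1, 2, 3): a_0 = 1, a_1 = 1, a_2 = 3/2, a_3 = 0, a_4 = -3/8, a_5 = 0.

a_(n+2) = (-3n + 3) / ((n+1)(n+2)) * a_n; check: a_0 = 1, a_1 = 1, a_2 = 3/2, a_3 = 0, a_4 = -3/8, a_5 = 0


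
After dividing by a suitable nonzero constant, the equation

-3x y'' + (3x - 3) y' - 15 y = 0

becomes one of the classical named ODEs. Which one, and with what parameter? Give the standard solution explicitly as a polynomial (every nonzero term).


All three coefficients share the factor -3; dividing through by -3 gives  x y'' + (1 - x) y' + 5 y = 0.
This matches the Laguerre equation x y'' + (1 - x) y' + n y = 0 with n = 5; the polynomial solution is L_5(x).
With y = sum_k a_k x^k, matching x^k gives (k+1)k a_{k+1} + (k+1) a_{k+1} - k a_k + n a_k = 0, i.e. (k+1)^2 a_{k+1} = (k - n) a_k = (k - 5) a_k. The right side vanishes at k = 5, so the series terminates at degree 5.
Standard normalization L_n(0) = 1 gives a_0 = 1. Work upward with a_{k+1} = (k - 5) a_k / (k+1)^2:
  a_1 = (0 - 5)(1) / 1^2 = -5/1 = -5
  a_2 = (1 - 5)(-5) / 2^2 = 20/4 = 5
  a_3 = (2 - 5)(5) / 3^2 = -15/9 = -5/3
  a_4 = (3 - 5)(-5/3) / 4^2 = (10/3)/16 = 5/24
  a_5 = (4 - 5)(5/24) / 5^2 = (-5/24)/25 = -1/120
Hence L_5(x) = -x^5/120 + 5 x^4/24 - 5 x^3/3 + 5 x^2 - 5 x + 1.

L_5(x); series = -x^5/120 + 5 x^4/24 - 5 x^3/3 + 5 x^2 - 5 x + 1


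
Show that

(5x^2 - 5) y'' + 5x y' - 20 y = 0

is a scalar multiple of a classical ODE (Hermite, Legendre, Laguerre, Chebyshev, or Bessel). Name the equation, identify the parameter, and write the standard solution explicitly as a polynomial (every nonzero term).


All three coefficients share the factor -5; dividing through by -5 gives  (1 - x^2) y'' - x y' + 4 y = 0.
This matches the Chebyshev equation (1 - x^2) y'' - x y' + n^2 y = 0 (note the -x y' term, not -2x y') with n^2 = 4, so n = 2; the polynomial solution is T_2(x).
With y = sum_k a_k x^k, matching x^k gives (k+2)(k+1) a_{k+2} = (k^2 - n^2) a_k = (k - 2)(k + 2) a_k. The right side vanishes at k = 2, so the series with the parity of 2 terminates at degree 2.
Standard normalization: leading coefficient of T_n is 2^(n-1), so a_2 = 2^1 = 2. Work downward with a_k = (k+1)(k+2) a_{k+2} / ((k - 2)(k + 2)):
  a_0 = (1)(2)(2) / ((0 - 2)(0 + 2)) = 4/(-4) = -1
Hence T_2(x) = 2 x^2 - 1.

T_2(x); series = 2 x^2 - 1


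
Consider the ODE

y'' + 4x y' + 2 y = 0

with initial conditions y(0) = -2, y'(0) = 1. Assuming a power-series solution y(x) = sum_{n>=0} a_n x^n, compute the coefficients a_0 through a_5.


Ansatz: y(x) = sum_{n>=0} a_n x^n, so y'(x) = sum_{n>=1} n a_n x^(n-1) and y''(x) = sum_{n>=2} n(n-1) a_n x^(n-2).
Substitute into P(x) y'' + Q(x) y' + R(x) y = 0 with P(x) = 1, Q(x) = 4x, R(x) = 2, and match powers of x.
Initial conditions: a_0 = -2, a_1 = 1.
Setting the coefficient of each power of x to zero and solving order by order (substituting the coefficients already found):
  x^0: 2 a_2 + 2 a_0 = 0  ->  2 a_2 = -2 a_0 = 4  ->  a_2 = 2
  x^1: 6 a_3 + 6 a_1 = 0  ->  6 a_3 = -6 a_1 = -6  ->  a_3 = -1
  x^2: 12 a_4 + 10 a_2 = 0  ->  12 a_4 = -10 a_2 = -20  ->  a_4 = -5/3
  x^3: 20 a_5 + 14 a_3 = 0  ->  20 a_5 = -14 a_3 = 14  ->  a_5 = 7/10
Truncated series: y(x) = -2 + x + 2 x^2 - x^3 - (5/3) x^4 + (7/10) x^5 + O(x^6).

a_0 = -2; a_1 = 1; a_2 = 2; a_3 = -1; a_4 = -5/3; a_5 = 7/10


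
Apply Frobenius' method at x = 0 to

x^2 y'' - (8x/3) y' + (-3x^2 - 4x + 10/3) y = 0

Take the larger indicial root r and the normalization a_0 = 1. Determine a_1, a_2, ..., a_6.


Write in Frobenius form y'' + (p(x)/x) y' + (q(x)/x^2) y = 0:
  p(x) = -8/3,  q(x) = -3x^2 - 4x + 10/3.
Indicial equation: r(r-1) + (-8/3) r + (10/3) = 0 -> roots r_1 = 2, r_2 = 5/3.
Take r = r_1 = 2. Let y(x) = x^r sum_{n>=0} a_n x^n with a_0 = 1.
Substitute y = x^r sum a_n x^n and match x^{r+n}. The recurrence is
  D(n) a_n - 4 a_{n-1} - 3 a_{n-2} = 0,  where D(n) = (r+n)(r+n-1) + (-8/3)(r+n) + (10/3).
  a_n = [4 a_{n-1} + 3 a_{n-2}] / D(n).
Since the indicial polynomial factors as (r - r_1)(r - r_2), D(n) = (r_1 + n - r_1)(r_1 + n - r_2) = n(n + 1/3).
Evaluating step by step (a_0 = 1):
  n = 1: D(1) = 1(1 + 1/3) = 4/3; numerator = 4(1) = 4; a_1 = (4)/(4/3) = 3
  n = 2: D(2) = 2(2 + 1/3) = 14/3; numerator = 4(3) + 3(1) = 15; a_2 = (15)/(14/3) = 45/14
  n = 3: D(3) = 3(3 + 1/3) = 10; numerator = 4(45/14) + 3(3) = 153/7; a_3 = (153/7)/(10) = 153/70
  n = 4: D(4) = 4(4 + 1/3) = 52/3; numerator = 4(153/70) + 3(45/14) = 1287/70; a_4 = (1287/70)/(52/3) = 297/280
  n = 5: D(5) = 5(5 + 1/3) = 80/3; numerator = 4(297/280) + 3(153/70) = 54/5; a_5 = (54/5)/(80/3) = 81/200
  n = 6: D(6) = 6(6 + 1/3) = 38; numerator = 4(81/200) + 3(297/280) = 6723/1400; a_6 = (6723/1400)/(38) = 6723/53200

r = 2; a_0 = 1; a_1 = 3; a_2 = 45/14; a_3 = 153/70; a_4 = 297/280; a_5 = 81/200; a_6 = 6723/53200


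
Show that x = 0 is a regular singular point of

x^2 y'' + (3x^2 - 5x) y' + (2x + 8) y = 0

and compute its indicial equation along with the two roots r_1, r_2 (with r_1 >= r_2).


Divide by x^2 to reach normal form y'' + P_1(x) y' + P_2(x) y = 0 with P_1(x) = 3 - 5/x and P_2(x) = 2/x + 8/x^2.
x = 0 is a singular point because the y'-coefficient 3 - 5/x has a pole at x = 0 and the y-coefficient 2/x + 8/x^2 has a pole at x = 0.
It is a regular singular point because x P_1(x) = p(x) = 3x - 5 and x^2 P_2(x) = q(x) = 2x + 8 are polynomials, hence analytic at x = 0.
p(0) = -5,  q(0) = 8.
Indicial equation: r(r-1) + p(0) r + q(0) = 0, i.e. r^2 + (p(0) - 1) r + q(0) = 0, i.e. r^2 - 6 r + 8 = 0.
Discriminant: (-6)^2 - 4(8) = 4, so r = (6 ± 2)/2.
Solving: r_1 = 4, r_2 = 2.

indicial: r^2 - 6 r + 8 = 0; roots r_1 = 4, r_2 = 2
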